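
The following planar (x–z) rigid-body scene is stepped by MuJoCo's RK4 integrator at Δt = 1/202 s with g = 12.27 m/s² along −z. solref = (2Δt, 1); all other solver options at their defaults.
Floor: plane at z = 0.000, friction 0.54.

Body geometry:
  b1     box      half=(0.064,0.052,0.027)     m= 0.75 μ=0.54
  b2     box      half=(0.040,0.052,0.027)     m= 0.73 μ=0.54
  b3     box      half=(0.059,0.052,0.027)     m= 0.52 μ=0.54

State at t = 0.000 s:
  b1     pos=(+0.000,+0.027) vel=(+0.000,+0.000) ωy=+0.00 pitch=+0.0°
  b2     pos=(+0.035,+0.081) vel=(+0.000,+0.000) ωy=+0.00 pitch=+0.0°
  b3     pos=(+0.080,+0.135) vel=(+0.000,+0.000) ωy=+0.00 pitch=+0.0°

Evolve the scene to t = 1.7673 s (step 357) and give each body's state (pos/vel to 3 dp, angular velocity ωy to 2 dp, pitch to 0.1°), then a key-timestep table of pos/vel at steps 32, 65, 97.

State at t = 1.7673 s:
  b1     pos=(+0.000,+0.027) vel=(+0.000,+0.000) ωy=+0.00 pitch=+0.0°
  b2     pos=(+0.035,+0.081) vel=(+0.000,+0.000) ωy=+0.00 pitch=+0.0°
  b3     pos=(+0.108,+0.059) vel=(+0.000,+0.000) ωy=+0.00 pitch=+90.0°

Key-timestep trajectory:
   step    t(s)  b1.x    b1.z    b1.vx   b1.vz   b2.x    b2.z    b2.vx   b2.vz   b3.x    b3.z    b3.vx   b3.vz 
     32  0.1584   +0.000  +0.027  +0.000  +0.000   +0.035  +0.081  +0.000  +0.000   +0.092  +0.129  +0.174  -0.135
     65  0.3218   +0.000  +0.027  +0.000  +0.000   +0.035  +0.081  +0.000  +0.000   +0.114  +0.061  -0.096  +0.000
     97  0.4802   +0.000  +0.027  +0.000  +0.000   +0.035  +0.081  +0.000  +0.000   +0.110  +0.059  +0.006  +0.017


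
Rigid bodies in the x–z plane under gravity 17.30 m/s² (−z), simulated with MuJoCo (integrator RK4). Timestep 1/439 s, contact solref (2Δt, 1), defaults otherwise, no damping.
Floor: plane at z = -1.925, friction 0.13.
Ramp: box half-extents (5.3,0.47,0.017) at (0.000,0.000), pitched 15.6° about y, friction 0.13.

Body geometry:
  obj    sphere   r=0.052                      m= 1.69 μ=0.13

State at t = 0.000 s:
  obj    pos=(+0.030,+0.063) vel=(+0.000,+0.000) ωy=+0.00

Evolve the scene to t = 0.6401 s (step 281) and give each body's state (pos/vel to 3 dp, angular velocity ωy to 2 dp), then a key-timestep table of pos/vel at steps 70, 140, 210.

State at t = 0.6401 s:
  obj    pos=(+0.686,-0.120) vel=(+2.049,-0.572) ωy=+40.90

Key-timestep trajectory:
   step    t(s)  obj.x    obj.z    obj.vx   obj.vz 
     70  0.1595   +0.071  +0.052  +0.510  -0.143
    140  0.3189   +0.193  +0.018  +1.021  -0.285
    210  0.4784   +0.396  -0.039  +1.531  -0.428


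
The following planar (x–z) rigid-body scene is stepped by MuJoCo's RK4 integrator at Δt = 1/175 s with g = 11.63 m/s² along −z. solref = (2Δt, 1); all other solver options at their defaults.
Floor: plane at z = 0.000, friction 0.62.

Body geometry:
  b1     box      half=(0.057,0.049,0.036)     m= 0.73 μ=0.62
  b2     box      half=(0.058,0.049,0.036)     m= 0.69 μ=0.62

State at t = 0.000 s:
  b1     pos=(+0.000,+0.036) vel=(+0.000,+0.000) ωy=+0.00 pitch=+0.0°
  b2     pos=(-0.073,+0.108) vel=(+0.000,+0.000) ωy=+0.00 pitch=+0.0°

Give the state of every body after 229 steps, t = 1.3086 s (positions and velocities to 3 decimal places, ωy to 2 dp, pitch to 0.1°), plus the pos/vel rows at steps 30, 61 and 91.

State at t = 1.3086 s:
  b1     pos=(+0.000,+0.036) vel=(+0.000,+0.000) ωy=+0.00 pitch=+0.0°
  b2     pos=(-0.131,+0.058) vel=(+0.000,+0.000) ωy=+0.00 pitch=-90.0°

Key-timestep trajectory:
   step    t(s)  b1.x    b1.z    b1.vx   b1.vz   b2.x    b2.z    b2.vx   b2.vz 
     30  0.1714   +0.000  +0.036  +0.000  +0.000   -0.101  +0.069  -0.253  -0.784
     61  0.3486   +0.000  +0.036  +0.000  +0.000   -0.148  +0.066  -0.003  +0.001
     91  0.5200   +0.000  +0.036  +0.000  +0.000   -0.126  +0.060  -0.024  -0.006


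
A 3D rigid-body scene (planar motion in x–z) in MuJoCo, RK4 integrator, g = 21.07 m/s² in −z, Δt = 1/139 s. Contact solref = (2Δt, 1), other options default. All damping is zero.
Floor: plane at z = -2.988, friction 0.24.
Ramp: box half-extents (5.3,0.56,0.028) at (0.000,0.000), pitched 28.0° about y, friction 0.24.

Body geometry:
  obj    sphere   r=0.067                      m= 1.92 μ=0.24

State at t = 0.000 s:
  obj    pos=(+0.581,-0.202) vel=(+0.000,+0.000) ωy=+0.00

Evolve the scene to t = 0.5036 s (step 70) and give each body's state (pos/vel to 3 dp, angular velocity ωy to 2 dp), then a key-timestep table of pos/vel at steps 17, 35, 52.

State at t = 0.5036 s:
  obj    pos=(+1.373,-0.622) vel=(+3.142,-1.671) ωy=+53.07

Key-timestep trajectory:
   step    t(s)  obj.x    obj.z    obj.vx   obj.vz 
     17  0.1223   +0.628  -0.226  +0.764  -0.406
     35  0.2518   +0.779  -0.307  +1.571  -0.836
     52  0.3741   +1.018  -0.434  +2.334  -1.241


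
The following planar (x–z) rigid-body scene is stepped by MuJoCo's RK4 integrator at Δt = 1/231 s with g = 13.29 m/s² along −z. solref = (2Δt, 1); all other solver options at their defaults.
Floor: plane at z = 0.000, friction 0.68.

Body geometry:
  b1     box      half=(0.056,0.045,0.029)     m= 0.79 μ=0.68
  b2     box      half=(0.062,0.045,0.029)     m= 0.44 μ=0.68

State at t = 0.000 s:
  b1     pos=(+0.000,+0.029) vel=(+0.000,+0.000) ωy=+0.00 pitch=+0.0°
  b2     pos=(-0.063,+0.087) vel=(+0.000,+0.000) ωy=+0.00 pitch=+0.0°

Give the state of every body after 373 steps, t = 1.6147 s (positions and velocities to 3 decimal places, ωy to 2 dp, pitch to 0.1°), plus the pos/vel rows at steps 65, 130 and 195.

State at t = 1.6147 s:
  b1     pos=(+0.000,+0.029) vel=(+0.000,+0.000) ωy=+0.00 pitch=+0.0°
  b2     pos=(-0.124,+0.062) vel=(+0.000,+0.000) ωy=+0.00 pitch=-90.0°

Key-timestep trajectory:
   step    t(s)  b1.x    b1.z    b1.vx   b1.vz   b2.x    b2.z    b2.vx   b2.vz 
     65  0.2814   +0.000  +0.029  +0.000  +0.000   -0.114  +0.066  -0.357  -0.102
    130  0.5628   +0.000  +0.029  +0.000  +0.000   -0.144  +0.068  +0.079  -0.011
    195  0.8442   +0.000  +0.029  +0.000  +0.000   -0.127  +0.062  -0.123  +0.083


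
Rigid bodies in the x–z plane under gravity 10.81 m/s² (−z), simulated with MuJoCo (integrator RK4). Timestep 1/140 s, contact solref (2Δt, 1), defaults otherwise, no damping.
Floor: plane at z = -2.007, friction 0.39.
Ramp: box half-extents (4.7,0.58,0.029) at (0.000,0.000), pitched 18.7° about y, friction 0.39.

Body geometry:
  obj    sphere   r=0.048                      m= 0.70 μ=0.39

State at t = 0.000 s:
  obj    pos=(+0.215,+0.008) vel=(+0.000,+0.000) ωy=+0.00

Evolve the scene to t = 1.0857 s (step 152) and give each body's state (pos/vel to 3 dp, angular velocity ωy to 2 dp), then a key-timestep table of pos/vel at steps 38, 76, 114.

State at t = 1.0857 s:
  obj    pos=(+1.597,-0.459) vel=(+2.546,-0.862) ωy=+55.99

Key-timestep trajectory:
   step    t(s)  obj.x    obj.z    obj.vx   obj.vz 
     38  0.2714   +0.302  -0.021  +0.637  -0.215
     76  0.5429   +0.561  -0.109  +1.273  -0.431
    114  0.8143   +0.993  -0.255  +1.909  -0.646


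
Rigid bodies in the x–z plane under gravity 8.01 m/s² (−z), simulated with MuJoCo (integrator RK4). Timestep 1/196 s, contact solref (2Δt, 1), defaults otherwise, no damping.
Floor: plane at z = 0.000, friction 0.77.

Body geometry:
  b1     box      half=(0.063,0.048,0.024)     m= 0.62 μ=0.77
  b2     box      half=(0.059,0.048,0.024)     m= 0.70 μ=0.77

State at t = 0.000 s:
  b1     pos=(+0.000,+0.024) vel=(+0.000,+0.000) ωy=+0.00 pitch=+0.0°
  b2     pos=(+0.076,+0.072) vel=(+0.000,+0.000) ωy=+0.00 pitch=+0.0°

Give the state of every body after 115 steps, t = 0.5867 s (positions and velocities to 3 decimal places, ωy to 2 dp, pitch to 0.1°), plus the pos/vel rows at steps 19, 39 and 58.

State at t = 0.5867 s:
  b1     pos=(+0.000,+0.024) vel=(+0.000,+0.000) ωy=+0.00 pitch=+0.0°
  b2     pos=(+0.088,+0.057) vel=(+0.000,+0.000) ωy=-0.01 pitch=+42.1°

Key-timestep trajectory:
   step    t(s)  b1.x    b1.z    b1.vx   b1.vz   b2.x    b2.z    b2.vx   b2.vz 
     19  0.0969   +0.000  +0.024  +0.000  +0.000   +0.081  +0.068  +0.110  -0.116
     39  0.1990   +0.000  +0.024  +0.000  +0.000   +0.092  +0.059  +0.035  +0.039
     58  0.2959   +0.000  +0.024  -0.002  +0.000   +0.088  +0.057  +0.009  +0.006


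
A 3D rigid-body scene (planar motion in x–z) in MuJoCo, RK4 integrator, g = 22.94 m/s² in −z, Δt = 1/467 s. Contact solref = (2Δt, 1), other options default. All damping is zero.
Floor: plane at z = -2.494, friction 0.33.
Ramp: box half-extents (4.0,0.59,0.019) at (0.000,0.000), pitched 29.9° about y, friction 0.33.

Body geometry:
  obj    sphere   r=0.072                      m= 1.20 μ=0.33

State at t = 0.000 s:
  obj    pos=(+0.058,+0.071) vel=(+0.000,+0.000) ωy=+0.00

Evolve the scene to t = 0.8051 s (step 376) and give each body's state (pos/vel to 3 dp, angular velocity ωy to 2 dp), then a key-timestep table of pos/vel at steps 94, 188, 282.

State at t = 0.8051 s:
  obj    pos=(+2.353,-1.248) vel=(+5.701,-3.278) ωy=+91.33

Key-timestep trajectory:
   step    t(s)  obj.x    obj.z    obj.vx   obj.vz 
     94  0.2013   +0.202  -0.011  +1.425  -0.820
    188  0.4026   +0.632  -0.258  +2.851  -1.639
    282  0.6039   +1.349  -0.671  +4.276  -2.459


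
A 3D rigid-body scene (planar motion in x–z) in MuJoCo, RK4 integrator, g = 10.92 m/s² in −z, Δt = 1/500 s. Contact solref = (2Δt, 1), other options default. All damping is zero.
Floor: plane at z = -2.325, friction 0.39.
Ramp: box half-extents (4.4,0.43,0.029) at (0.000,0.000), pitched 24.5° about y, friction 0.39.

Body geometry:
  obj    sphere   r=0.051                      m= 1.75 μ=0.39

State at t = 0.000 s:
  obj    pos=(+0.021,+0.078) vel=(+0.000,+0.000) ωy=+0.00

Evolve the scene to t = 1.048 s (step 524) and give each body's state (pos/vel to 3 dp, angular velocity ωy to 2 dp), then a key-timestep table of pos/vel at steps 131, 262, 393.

State at t = 1.048 s:
  obj    pos=(+1.638,-0.658) vel=(+3.085,-1.406) ωy=+66.46

Key-timestep trajectory:
   step    t(s)  obj.x    obj.z    obj.vx   obj.vz 
    131  0.2620   +0.122  +0.032  +0.771  -0.351
    262  0.5240   +0.425  -0.106  +1.542  -0.703
    393  0.7860   +0.930  -0.336  +2.314  -1.054


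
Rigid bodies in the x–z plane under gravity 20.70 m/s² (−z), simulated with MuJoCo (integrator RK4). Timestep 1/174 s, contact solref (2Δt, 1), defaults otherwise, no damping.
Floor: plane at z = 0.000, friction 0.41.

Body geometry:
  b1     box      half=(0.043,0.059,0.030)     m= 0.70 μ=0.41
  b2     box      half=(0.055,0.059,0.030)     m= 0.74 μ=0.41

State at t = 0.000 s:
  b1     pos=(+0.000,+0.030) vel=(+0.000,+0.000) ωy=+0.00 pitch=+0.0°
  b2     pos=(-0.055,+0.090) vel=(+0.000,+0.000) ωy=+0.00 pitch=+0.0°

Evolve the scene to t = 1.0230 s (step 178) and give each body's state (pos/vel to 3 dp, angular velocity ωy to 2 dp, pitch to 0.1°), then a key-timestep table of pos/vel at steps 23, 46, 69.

State at t = 1.0230 s:
  b1     pos=(+0.000,+0.030) vel=(+0.000,+0.000) ωy=+0.00 pitch=+0.0°
  b2     pos=(-0.111,+0.055) vel=(+0.000,+0.000) ωy=+0.00 pitch=-90.0°

Key-timestep trajectory:
   step    t(s)  b1.x    b1.z    b1.vx   b1.vz   b2.x    b2.z    b2.vx   b2.vz 
     23  0.1322   +0.000  +0.030  +0.000  +0.000   -0.082  +0.060  -0.416  -0.020
     46  0.2644   +0.000  +0.030  +0.000  +0.000   -0.125  +0.060  -0.026  +0.010
     69  0.3966   +0.000  +0.030  +0.000  +0.000   -0.108  +0.056  -0.076  -0.018


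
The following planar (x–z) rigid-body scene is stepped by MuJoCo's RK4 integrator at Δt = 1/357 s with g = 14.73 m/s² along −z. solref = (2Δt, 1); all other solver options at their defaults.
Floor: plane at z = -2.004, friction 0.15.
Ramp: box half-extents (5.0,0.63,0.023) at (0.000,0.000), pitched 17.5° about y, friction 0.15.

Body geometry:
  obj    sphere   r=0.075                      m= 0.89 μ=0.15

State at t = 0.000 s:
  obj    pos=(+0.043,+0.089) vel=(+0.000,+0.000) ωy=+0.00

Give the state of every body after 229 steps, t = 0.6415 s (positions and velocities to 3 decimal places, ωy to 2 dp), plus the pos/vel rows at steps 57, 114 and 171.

State at t = 0.6415 s:
  obj    pos=(+0.664,-0.107) vel=(+1.936,-0.610) ωy=+27.05

Key-timestep trajectory:
   step    t(s)  obj.x    obj.z    obj.vx   obj.vz 
     57  0.1597   +0.082  +0.077  +0.482  -0.152
    114  0.3193   +0.197  +0.041  +0.964  -0.304
    171  0.4790   +0.389  -0.020  +1.445  -0.456


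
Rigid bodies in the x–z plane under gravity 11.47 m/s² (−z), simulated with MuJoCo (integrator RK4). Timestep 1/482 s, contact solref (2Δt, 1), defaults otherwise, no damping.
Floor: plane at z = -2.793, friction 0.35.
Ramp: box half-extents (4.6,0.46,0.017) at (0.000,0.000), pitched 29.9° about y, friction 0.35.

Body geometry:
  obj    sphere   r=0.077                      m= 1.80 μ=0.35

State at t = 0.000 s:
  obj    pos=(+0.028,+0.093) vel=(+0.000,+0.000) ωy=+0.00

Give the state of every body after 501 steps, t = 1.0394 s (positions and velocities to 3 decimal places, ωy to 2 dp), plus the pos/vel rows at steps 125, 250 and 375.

State at t = 1.0394 s:
  obj    pos=(+1.940,-1.007) vel=(+3.680,-2.116) ωy=+55.13

Key-timestep trajectory:
   step    t(s)  obj.x    obj.z    obj.vx   obj.vz 
    125  0.2593   +0.147  +0.024  +0.918  -0.528
    250  0.5187   +0.504  -0.181  +1.836  -1.056
    375  0.7780   +1.099  -0.524  +2.755  -1.584


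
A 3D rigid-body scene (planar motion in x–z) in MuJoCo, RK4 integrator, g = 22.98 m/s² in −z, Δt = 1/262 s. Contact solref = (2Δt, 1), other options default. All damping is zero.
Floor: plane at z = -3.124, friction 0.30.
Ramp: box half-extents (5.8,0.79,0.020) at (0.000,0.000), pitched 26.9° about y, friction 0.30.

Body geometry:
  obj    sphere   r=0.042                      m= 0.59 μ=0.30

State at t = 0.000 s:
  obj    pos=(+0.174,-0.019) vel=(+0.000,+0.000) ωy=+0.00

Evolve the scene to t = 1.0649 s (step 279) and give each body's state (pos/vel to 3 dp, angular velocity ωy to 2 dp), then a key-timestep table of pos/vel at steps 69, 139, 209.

State at t = 1.0649 s:
  obj    pos=(+3.929,-1.924) vel=(+7.053,-3.578) ωy=+188.27

Key-timestep trajectory:
   step    t(s)  obj.x    obj.z    obj.vx   obj.vz 
     69  0.2634   +0.404  -0.135  +1.744  -0.885
    139  0.5305   +1.106  -0.492  +3.514  -1.783
    209  0.7977   +2.281  -1.088  +5.283  -2.680


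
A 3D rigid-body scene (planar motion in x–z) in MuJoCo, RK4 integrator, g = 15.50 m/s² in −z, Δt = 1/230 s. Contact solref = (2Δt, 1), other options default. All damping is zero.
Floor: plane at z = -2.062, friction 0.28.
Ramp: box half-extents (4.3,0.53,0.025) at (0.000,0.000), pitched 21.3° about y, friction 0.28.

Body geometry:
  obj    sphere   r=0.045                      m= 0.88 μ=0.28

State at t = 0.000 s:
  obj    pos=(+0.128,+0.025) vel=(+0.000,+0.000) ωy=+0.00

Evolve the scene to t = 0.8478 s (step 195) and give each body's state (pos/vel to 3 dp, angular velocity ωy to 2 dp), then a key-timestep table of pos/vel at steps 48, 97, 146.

State at t = 0.8478 s:
  obj    pos=(+1.475,-0.500) vel=(+3.177,-1.239) ωy=+75.76

Key-timestep trajectory:
   step    t(s)  obj.x    obj.z    obj.vx   obj.vz 
     48  0.2087   +0.210  -0.007  +0.782  -0.305
     97  0.4217   +0.461  -0.105  +1.580  -0.616
    146  0.6348   +0.883  -0.269  +2.379  -0.927


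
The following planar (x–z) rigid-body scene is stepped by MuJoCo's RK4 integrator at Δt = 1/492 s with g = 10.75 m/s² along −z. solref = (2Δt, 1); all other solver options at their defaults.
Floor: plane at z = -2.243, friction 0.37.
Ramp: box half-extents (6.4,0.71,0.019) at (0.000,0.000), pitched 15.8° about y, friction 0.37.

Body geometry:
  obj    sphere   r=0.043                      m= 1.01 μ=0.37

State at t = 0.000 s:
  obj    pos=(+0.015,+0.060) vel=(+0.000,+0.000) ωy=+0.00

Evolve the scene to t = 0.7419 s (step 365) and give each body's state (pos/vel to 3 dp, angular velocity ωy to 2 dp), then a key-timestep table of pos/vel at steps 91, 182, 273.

State at t = 0.7419 s:
  obj    pos=(+0.569,-0.096) vel=(+1.492,-0.422) ωy=+36.07

Key-timestep trajectory:
   step    t(s)  obj.x    obj.z    obj.vx   obj.vz 
     91  0.1850   +0.049  +0.050  +0.372  -0.105
    182  0.3699   +0.153  +0.021  +0.744  -0.211
    273  0.5549   +0.325  -0.027  +1.116  -0.316


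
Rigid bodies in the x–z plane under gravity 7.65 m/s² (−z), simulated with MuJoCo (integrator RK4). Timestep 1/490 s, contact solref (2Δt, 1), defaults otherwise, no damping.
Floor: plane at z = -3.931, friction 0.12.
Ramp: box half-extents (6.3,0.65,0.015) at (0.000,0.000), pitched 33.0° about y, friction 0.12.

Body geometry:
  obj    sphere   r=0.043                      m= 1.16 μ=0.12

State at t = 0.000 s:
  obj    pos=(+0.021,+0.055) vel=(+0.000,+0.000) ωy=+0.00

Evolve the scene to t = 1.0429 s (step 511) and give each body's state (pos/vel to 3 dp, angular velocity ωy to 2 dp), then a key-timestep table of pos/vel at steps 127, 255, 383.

State at t = 1.0429 s:
  obj    pos=(+1.573,-0.952) vel=(+2.966,-1.946) ωy=+46.36

Key-timestep trajectory:
   step    t(s)  obj.x    obj.z    obj.vx   obj.vz 
    127  0.2592   +0.118  -0.007  +0.746  -0.471
    255  0.5204   +0.408  -0.196  +1.481  -0.972
    383  0.7816   +0.894  -0.511  +2.240  -1.426


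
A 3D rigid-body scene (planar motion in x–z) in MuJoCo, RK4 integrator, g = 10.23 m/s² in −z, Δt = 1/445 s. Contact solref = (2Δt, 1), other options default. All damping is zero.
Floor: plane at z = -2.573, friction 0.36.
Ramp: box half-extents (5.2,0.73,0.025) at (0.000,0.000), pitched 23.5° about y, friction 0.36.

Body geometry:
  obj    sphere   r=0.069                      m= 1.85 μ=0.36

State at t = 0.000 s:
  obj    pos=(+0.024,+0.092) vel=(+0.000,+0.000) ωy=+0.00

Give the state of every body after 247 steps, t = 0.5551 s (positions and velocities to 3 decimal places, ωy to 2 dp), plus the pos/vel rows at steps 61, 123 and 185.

State at t = 0.5551 s:
  obj    pos=(+0.436,-0.087) vel=(+1.483,-0.645) ωy=+23.44

Key-timestep trajectory:
   step    t(s)  obj.x    obj.z    obj.vx   obj.vz 
     61  0.1371   +0.049  +0.081  +0.366  -0.159
    123  0.2764   +0.126  +0.048  +0.739  -0.321
    185  0.4157   +0.255  -0.008  +1.111  -0.483


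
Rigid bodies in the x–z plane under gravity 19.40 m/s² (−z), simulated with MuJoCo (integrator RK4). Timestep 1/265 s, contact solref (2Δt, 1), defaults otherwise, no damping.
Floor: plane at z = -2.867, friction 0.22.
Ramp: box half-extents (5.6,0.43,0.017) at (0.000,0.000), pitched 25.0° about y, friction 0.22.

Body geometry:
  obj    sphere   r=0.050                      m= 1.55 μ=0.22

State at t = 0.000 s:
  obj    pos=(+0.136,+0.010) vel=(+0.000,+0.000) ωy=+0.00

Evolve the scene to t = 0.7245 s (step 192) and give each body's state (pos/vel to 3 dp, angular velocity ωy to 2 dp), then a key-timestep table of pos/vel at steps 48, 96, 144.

State at t = 0.7245 s:
  obj    pos=(+1.529,-0.639) vel=(+3.846,-1.793) ωy=+84.84

Key-timestep trajectory:
   step    t(s)  obj.x    obj.z    obj.vx   obj.vz 
     48  0.1811   +0.223  -0.030  +0.962  -0.448
     96  0.3623   +0.485  -0.152  +1.923  -0.897
    144  0.5434   +0.920  -0.355  +2.884  -1.345


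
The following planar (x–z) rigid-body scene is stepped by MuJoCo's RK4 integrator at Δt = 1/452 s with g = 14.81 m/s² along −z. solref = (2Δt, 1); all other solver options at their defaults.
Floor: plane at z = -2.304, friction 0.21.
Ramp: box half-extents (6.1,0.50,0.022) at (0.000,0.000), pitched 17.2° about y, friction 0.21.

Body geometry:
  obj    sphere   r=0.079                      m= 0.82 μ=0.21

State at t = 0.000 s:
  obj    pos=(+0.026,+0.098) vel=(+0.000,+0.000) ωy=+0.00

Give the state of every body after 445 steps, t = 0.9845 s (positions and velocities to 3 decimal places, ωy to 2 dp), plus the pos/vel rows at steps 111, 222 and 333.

State at t = 0.9845 s:
  obj    pos=(+1.474,-0.351) vel=(+2.942,-0.911) ωy=+38.98

Key-timestep trajectory:
   step    t(s)  obj.x    obj.z    obj.vx   obj.vz 
    111  0.2456   +0.116  +0.070  +0.734  -0.227
    222  0.4912   +0.386  -0.014  +1.468  -0.454
    333  0.7367   +0.837  -0.153  +2.202  -0.682


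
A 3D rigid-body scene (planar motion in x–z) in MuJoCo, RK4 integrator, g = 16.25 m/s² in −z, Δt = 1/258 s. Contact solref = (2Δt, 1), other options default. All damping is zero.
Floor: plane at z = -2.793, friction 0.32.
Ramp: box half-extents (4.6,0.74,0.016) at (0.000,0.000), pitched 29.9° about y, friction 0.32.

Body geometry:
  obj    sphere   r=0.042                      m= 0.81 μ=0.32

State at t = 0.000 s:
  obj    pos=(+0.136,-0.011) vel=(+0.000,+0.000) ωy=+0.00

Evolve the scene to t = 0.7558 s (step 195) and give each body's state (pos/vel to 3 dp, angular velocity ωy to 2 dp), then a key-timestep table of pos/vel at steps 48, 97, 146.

State at t = 0.7558 s:
  obj    pos=(+1.569,-0.835) vel=(+3.791,-2.180) ωy=+104.10

Key-timestep trajectory:
   step    t(s)  obj.x    obj.z    obj.vx   obj.vz 
     48  0.1860   +0.223  -0.061  +0.933  -0.537
     97  0.3760   +0.491  -0.215  +1.886  -1.084
    146  0.5659   +0.939  -0.473  +2.839  -1.632


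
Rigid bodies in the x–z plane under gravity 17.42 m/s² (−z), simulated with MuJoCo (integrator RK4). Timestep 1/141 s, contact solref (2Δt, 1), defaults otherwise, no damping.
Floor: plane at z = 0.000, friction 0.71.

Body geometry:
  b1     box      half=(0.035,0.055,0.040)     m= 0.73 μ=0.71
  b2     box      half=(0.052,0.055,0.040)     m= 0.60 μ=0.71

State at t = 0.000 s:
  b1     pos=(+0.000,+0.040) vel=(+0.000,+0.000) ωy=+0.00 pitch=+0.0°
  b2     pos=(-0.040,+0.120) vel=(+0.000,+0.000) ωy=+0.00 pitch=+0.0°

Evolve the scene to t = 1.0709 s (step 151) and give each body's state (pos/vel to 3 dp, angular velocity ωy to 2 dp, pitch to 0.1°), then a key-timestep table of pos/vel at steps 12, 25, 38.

State at t = 1.0709 s:
  b1     pos=(+0.000,+0.040) vel=(+0.000,+0.000) ωy=+0.00 pitch=+0.0°
  b2     pos=(-0.088,+0.052) vel=(+0.000,+0.000) ωy=+0.00 pitch=-90.0°

Key-timestep trajectory:
   step    t(s)  b1.x    b1.z    b1.vx   b1.vz   b2.x    b2.z    b2.vx   b2.vz 
     12  0.0851   +0.000  +0.040  +0.000  +0.001   -0.045  +0.119  -0.123  -0.028
     25  0.1773   +0.000  +0.040  +0.000  +0.000   -0.067  +0.105  -0.353  -0.428
     38  0.2695   +0.000  +0.040  +0.000  +0.000   -0.090  +0.048  +0.052  +0.150


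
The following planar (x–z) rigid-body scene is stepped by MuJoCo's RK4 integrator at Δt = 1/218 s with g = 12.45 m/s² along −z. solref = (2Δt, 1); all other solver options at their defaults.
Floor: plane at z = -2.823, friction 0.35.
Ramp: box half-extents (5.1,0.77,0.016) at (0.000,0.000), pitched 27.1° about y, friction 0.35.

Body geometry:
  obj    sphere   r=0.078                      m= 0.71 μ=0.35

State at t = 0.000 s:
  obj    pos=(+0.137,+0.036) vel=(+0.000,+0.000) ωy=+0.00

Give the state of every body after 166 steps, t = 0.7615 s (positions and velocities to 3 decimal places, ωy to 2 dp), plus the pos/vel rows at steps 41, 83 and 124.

State at t = 0.7615 s:
  obj    pos=(+1.183,-0.500) vel=(+2.746,-1.405) ωy=+39.54

Key-timestep trajectory:
   step    t(s)  obj.x    obj.z    obj.vx   obj.vz 
     41  0.1881   +0.201  +0.003  +0.678  -0.347
     83  0.3807   +0.398  -0.098  +1.373  -0.703
    124  0.5688   +0.720  -0.263  +2.051  -1.050


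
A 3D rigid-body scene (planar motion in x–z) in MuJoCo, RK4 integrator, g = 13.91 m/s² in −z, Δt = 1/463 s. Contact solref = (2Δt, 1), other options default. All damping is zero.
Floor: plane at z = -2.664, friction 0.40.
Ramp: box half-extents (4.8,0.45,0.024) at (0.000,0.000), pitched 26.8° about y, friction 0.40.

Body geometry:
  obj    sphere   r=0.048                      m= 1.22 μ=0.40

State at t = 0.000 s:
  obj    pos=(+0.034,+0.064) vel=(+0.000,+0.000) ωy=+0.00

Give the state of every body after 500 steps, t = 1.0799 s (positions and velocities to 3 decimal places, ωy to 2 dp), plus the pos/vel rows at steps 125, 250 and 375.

State at t = 1.0799 s:
  obj    pos=(+2.366,-1.114) vel=(+4.318,-2.181) ωy=+100.78

Key-timestep trajectory:
   step    t(s)  obj.x    obj.z    obj.vx   obj.vz 
    125  0.2700   +0.180  -0.010  +1.080  -0.545
    250  0.5400   +0.617  -0.231  +2.159  -1.091
    375  0.8099   +1.345  -0.599  +3.239  -1.636


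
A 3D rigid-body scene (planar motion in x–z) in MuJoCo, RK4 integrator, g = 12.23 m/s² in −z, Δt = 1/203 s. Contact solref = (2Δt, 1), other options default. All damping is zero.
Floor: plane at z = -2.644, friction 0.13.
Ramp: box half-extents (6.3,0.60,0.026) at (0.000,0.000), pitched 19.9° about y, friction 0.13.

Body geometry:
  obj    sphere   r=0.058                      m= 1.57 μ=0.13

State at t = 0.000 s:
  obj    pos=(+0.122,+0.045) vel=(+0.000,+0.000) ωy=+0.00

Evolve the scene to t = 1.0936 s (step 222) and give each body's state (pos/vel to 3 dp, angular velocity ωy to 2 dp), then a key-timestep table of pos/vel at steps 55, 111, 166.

State at t = 1.0936 s:
  obj    pos=(+1.794,-0.560) vel=(+3.058,-1.107) ωy=+56.05

Key-timestep trajectory:
   step    t(s)  obj.x    obj.z    obj.vx   obj.vz 
     55  0.2709   +0.225  +0.008  +0.758  -0.274
    111  0.5468   +0.540  -0.106  +1.529  -0.554
    166  0.8177   +1.057  -0.293  +2.287  -0.828


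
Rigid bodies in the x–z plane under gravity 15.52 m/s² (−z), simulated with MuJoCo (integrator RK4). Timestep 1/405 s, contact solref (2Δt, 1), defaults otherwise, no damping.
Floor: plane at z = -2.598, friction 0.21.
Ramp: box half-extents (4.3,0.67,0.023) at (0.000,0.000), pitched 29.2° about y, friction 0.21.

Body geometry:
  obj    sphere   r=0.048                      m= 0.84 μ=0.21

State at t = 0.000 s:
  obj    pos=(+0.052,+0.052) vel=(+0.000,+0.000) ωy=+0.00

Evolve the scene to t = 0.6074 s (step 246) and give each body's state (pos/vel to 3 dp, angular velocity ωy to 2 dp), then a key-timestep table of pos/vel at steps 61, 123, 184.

State at t = 0.6074 s:
  obj    pos=(+0.923,-0.435) vel=(+2.868,-1.603) ωy=+68.42

Key-timestep trajectory:
   step    t(s)  obj.x    obj.z    obj.vx   obj.vz 
     61  0.1506   +0.106  +0.022  +0.711  -0.398
    123  0.3037   +0.270  -0.070  +1.434  -0.801
    184  0.4543   +0.539  -0.220  +2.145  -1.199


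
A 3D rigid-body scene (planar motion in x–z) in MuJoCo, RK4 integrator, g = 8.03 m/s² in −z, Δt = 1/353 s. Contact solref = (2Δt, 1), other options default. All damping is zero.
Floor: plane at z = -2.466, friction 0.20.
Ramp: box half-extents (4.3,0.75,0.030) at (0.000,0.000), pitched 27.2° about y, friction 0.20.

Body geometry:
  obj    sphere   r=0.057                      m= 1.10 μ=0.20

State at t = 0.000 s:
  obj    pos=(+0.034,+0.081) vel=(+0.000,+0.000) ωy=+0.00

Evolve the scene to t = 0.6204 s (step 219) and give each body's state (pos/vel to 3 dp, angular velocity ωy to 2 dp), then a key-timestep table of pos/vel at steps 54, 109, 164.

State at t = 0.6204 s:
  obj    pos=(+0.483,-0.150) vel=(+1.447,-0.744) ωy=+28.53

Key-timestep trajectory:
   step    t(s)  obj.x    obj.z    obj.vx   obj.vz 
     54  0.1530   +0.061  +0.066  +0.357  -0.183
    109  0.3088   +0.145  +0.023  +0.720  -0.370
    164  0.4646   +0.286  -0.049  +1.083  -0.557


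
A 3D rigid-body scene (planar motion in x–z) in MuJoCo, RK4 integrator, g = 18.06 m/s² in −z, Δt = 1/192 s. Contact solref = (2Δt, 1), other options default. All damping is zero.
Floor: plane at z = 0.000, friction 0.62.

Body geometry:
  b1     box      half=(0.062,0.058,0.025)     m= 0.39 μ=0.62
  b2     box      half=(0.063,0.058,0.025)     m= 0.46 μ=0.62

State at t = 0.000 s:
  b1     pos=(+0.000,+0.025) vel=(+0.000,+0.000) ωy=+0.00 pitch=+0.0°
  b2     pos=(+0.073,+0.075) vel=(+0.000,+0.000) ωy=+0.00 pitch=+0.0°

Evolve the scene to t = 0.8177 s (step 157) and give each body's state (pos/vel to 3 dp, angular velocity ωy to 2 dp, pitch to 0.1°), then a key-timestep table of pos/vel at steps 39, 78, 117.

State at t = 0.8177 s:
  b1     pos=(-0.001,+0.025) vel=(-0.001,+0.000) ωy=+0.00 pitch=+0.0°
  b2     pos=(+0.086,+0.061) vel=(+0.000,-0.001) ωy=-0.02 pitch=+43.1°

Key-timestep trajectory:
   step    t(s)  b1.x    b1.z    b1.vx   b1.vz   b2.x    b2.z    b2.vx   b2.vz 
     39  0.2031   +0.000  +0.025  +0.000  +0.000   +0.089  +0.063  -0.151  -0.057
     78  0.4062   +0.000  +0.025  -0.001  +0.000   +0.086  +0.062  +0.000  -0.001
    117  0.6094   +0.000  +0.025  -0.001  +0.000   +0.086  +0.061  +0.000  -0.001


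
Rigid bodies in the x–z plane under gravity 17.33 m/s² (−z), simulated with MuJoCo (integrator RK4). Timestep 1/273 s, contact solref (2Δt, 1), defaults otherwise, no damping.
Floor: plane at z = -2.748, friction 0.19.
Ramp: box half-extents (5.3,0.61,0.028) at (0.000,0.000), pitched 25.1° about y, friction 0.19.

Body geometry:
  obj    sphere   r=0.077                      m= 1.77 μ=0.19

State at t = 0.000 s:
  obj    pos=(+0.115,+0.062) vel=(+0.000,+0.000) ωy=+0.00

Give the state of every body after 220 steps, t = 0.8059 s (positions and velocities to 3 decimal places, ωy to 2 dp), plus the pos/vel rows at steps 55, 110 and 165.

State at t = 0.8059 s:
  obj    pos=(+1.659,-0.661) vel=(+3.832,-1.795) ωy=+54.94

Key-timestep trajectory:
   step    t(s)  obj.x    obj.z    obj.vx   obj.vz 
     55  0.2015   +0.212  +0.017  +0.958  -0.449
    110  0.4029   +0.501  -0.119  +1.916  -0.898
    165  0.6044   +0.984  -0.345  +2.874  -1.346


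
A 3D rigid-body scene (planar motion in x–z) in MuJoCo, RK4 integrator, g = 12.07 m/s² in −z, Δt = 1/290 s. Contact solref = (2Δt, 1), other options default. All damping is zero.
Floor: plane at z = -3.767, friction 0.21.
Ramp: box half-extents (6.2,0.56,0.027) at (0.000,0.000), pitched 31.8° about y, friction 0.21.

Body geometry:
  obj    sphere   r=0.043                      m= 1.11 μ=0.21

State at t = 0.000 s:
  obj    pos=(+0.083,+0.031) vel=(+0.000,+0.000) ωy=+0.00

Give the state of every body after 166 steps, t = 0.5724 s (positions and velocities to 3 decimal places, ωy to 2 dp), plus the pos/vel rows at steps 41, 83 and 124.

State at t = 0.5724 s:
  obj    pos=(+0.716,-0.361) vel=(+2.210,-1.371) ωy=+60.46

Key-timestep trajectory:
   step    t(s)  obj.x    obj.z    obj.vx   obj.vz 
     41  0.1414   +0.122  +0.007  +0.546  -0.339
     83  0.2862   +0.241  -0.067  +1.105  -0.685
    124  0.4276   +0.436  -0.188  +1.651  -1.024


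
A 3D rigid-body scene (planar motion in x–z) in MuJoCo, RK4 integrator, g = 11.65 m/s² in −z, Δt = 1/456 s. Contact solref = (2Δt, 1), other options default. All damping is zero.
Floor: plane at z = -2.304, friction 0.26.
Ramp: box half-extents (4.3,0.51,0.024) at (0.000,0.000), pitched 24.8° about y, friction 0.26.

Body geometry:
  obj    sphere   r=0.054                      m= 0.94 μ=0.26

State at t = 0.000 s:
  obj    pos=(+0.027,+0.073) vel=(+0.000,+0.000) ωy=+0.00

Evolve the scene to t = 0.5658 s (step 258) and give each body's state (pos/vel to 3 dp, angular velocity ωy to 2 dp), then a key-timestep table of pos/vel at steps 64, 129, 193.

State at t = 0.5658 s:
  obj    pos=(+0.534,-0.161) vel=(+1.793,-0.828) ωy=+36.57

Key-timestep trajectory:
   step    t(s)  obj.x    obj.z    obj.vx   obj.vz 
     64  0.1404   +0.058  +0.059  +0.445  -0.206
    129  0.2829   +0.154  +0.015  +0.896  -0.414
    193  0.4232   +0.311  -0.058  +1.341  -0.620


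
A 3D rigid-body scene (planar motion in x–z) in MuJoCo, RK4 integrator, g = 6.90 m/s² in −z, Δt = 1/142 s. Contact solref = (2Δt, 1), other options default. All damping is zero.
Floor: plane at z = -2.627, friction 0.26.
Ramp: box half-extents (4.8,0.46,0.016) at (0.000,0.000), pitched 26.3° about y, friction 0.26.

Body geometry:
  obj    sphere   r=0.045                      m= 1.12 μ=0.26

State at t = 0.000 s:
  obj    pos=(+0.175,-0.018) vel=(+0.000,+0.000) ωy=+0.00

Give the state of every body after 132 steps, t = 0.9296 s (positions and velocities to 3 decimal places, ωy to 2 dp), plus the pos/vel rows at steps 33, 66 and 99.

State at t = 0.9296 s:
  obj    pos=(+1.021,-0.436) vel=(+1.820,-0.899) ωy=+45.09

Key-timestep trajectory:
   step    t(s)  obj.x    obj.z    obj.vx   obj.vz 
     33  0.2324   +0.228  -0.045  +0.455  -0.225
     66  0.4648   +0.386  -0.123  +0.910  -0.450
     99  0.6972   +0.651  -0.254  +1.365  -0.675


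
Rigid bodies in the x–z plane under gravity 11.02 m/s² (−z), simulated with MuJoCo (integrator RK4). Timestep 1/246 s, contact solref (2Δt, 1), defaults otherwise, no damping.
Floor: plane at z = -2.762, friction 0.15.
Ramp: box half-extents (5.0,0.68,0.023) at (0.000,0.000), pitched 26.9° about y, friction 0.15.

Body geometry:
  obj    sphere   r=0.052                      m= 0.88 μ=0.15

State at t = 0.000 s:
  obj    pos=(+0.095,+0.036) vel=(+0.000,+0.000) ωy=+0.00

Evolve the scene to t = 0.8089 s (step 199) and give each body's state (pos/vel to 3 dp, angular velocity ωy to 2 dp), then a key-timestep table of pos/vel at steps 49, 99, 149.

State at t = 0.8089 s:
  obj    pos=(+1.134,-0.491) vel=(+2.569,-1.304) ωy=+55.38

Key-timestep trajectory:
   step    t(s)  obj.x    obj.z    obj.vx   obj.vz 
     49  0.1992   +0.158  +0.004  +0.633  -0.321
     99  0.4024   +0.352  -0.095  +1.278  -0.649
    149  0.6057   +0.678  -0.260  +1.924  -0.976


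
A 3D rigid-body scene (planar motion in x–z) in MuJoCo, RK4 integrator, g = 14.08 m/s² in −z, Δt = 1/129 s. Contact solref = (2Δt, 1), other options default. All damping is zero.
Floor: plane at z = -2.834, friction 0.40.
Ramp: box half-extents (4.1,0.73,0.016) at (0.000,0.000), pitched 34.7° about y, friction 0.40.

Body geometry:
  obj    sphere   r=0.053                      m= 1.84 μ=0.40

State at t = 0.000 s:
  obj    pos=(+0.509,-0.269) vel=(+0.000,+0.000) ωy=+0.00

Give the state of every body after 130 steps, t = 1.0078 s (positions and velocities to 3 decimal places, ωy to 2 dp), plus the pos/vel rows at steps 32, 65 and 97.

State at t = 1.0078 s:
  obj    pos=(+2.899,-1.924) vel=(+4.743,-3.284) ωy=+108.84

Key-timestep trajectory:
   step    t(s)  obj.x    obj.z    obj.vx   obj.vz 
     32  0.2481   +0.654  -0.369  +1.168  -0.809
     65  0.5039   +1.107  -0.683  +2.372  -1.642
     97  0.7519   +1.840  -1.190  +3.539  -2.451


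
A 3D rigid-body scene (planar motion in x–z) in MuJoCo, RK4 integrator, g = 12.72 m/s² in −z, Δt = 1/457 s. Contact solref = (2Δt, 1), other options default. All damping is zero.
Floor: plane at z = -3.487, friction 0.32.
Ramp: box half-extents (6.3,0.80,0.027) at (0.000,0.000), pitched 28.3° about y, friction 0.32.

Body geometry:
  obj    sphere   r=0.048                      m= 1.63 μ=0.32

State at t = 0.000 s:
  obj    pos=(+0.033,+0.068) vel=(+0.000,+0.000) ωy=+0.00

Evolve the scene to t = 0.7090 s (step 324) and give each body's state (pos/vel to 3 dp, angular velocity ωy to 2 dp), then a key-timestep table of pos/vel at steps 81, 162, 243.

State at t = 0.7090 s:
  obj    pos=(+0.986,-0.446) vel=(+2.689,-1.448) ωy=+63.61

Key-timestep trajectory:
   step    t(s)  obj.x    obj.z    obj.vx   obj.vz 
     81  0.1772   +0.092  +0.035  +0.672  -0.362
    162  0.3545   +0.271  -0.061  +1.344  -0.724
    243  0.5317   +0.569  -0.221  +2.017  -1.086


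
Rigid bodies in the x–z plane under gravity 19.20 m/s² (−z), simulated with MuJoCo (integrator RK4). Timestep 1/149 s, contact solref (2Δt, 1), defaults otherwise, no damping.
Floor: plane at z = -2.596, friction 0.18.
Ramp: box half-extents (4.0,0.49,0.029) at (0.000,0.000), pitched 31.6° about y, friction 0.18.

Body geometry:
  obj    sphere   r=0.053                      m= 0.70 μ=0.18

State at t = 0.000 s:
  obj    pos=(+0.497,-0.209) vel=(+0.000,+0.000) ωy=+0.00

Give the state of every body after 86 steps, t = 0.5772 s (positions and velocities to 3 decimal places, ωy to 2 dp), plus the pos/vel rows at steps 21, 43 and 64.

State at t = 0.5772 s:
  obj    pos=(+1.517,-0.837) vel=(+3.533,-2.174) ωy=+78.19

Key-timestep trajectory:
   step    t(s)  obj.x    obj.z    obj.vx   obj.vz 
     21  0.1409   +0.558  -0.247  +0.863  -0.531
     43  0.2886   +0.752  -0.366  +1.767  -1.087
     64  0.4295   +1.062  -0.557  +2.630  -1.618


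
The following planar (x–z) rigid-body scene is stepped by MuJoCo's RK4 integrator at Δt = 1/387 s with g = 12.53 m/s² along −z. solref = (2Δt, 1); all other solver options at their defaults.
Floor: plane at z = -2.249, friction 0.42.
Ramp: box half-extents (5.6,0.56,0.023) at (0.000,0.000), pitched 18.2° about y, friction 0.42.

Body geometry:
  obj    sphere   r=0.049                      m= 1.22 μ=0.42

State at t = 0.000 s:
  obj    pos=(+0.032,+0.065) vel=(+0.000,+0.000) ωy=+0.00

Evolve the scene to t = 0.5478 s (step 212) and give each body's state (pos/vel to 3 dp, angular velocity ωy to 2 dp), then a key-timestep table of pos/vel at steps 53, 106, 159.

State at t = 0.5478 s:
  obj    pos=(+0.431,-0.066) vel=(+1.455,-0.478) ωy=+31.25

Key-timestep trajectory:
   step    t(s)  obj.x    obj.z    obj.vx   obj.vz 
     53  0.1370   +0.057  +0.057  +0.364  -0.120
    106  0.2739   +0.132  +0.032  +0.727  -0.239
    159  0.4109   +0.256  -0.008  +1.091  -0.359


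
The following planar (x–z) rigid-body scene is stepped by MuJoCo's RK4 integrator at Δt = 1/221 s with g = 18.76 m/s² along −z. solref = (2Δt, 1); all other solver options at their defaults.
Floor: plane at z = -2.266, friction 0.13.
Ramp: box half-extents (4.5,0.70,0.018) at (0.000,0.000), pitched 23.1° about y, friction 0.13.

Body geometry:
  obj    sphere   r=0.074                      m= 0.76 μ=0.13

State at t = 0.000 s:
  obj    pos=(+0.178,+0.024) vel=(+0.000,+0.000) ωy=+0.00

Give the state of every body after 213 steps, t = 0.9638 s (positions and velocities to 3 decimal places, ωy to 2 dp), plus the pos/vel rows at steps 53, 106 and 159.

State at t = 0.9638 s:
  obj    pos=(+2.425,-0.934) vel=(+4.661,-1.988) ωy=+68.45

Key-timestep trajectory:
   step    t(s)  obj.x    obj.z    obj.vx   obj.vz 
     53  0.2398   +0.317  -0.035  +1.160  -0.495
    106  0.4796   +0.735  -0.213  +2.320  -0.990
    159  0.7195   +1.430  -0.510  +3.480  -1.484


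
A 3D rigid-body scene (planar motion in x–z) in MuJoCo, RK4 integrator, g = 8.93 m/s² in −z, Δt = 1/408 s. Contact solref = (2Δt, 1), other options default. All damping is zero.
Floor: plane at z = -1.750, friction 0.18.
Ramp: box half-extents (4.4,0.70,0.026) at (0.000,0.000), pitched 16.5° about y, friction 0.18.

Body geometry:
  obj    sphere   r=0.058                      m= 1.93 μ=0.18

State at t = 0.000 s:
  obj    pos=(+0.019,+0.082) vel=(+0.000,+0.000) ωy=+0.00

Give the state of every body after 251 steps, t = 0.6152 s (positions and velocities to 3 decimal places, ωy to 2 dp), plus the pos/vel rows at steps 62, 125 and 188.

State at t = 0.6152 s:
  obj    pos=(+0.348,-0.015) vel=(+1.069,-0.317) ωy=+19.21

Key-timestep trajectory:
   step    t(s)  obj.x    obj.z    obj.vx   obj.vz 
     62  0.1520   +0.039  +0.076  +0.264  -0.078
    125  0.3064   +0.101  +0.058  +0.532  -0.158
    188  0.4608   +0.203  +0.027  +0.800  -0.237


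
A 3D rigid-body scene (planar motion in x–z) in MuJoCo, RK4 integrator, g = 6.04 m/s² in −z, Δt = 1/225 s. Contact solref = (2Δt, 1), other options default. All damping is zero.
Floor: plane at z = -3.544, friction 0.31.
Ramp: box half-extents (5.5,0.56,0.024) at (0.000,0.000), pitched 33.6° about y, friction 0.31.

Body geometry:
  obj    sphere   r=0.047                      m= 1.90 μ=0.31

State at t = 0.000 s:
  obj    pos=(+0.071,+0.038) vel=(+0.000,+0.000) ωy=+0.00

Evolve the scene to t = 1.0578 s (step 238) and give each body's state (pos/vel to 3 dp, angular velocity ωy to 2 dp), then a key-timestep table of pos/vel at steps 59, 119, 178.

State at t = 1.0578 s:
  obj    pos=(+1.184,-0.701) vel=(+2.104,-1.398) ωy=+53.72

Key-timestep trajectory:
   step    t(s)  obj.x    obj.z    obj.vx   obj.vz 
     59  0.2622   +0.139  -0.007  +0.522  -0.347
    119  0.5289   +0.349  -0.147  +1.052  -0.699
    178  0.7911   +0.693  -0.375  +1.573  -1.045


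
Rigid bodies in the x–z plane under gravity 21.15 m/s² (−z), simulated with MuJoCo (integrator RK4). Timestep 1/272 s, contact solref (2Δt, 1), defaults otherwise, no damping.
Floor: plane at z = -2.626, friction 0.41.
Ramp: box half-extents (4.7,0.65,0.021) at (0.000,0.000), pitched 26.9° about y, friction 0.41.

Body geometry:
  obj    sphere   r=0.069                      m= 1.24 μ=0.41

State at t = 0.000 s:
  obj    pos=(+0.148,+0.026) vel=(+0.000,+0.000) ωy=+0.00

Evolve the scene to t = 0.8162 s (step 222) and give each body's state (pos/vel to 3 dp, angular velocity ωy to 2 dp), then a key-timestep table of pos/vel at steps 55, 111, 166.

State at t = 0.8162 s:
  obj    pos=(+2.178,-1.004) vel=(+4.975,-2.524) ωy=+80.84

Key-timestep trajectory:
   step    t(s)  obj.x    obj.z    obj.vx   obj.vz 
     55  0.2022   +0.273  -0.037  +1.233  -0.625
    111  0.4081   +0.656  -0.232  +2.488  -1.262
    166  0.6103   +1.283  -0.550  +3.720  -1.887
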